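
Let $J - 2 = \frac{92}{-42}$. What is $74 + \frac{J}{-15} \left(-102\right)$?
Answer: $\frac{7634}{105} \approx 72.705$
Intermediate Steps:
$J = - \frac{4}{21}$ ($J = 2 + \frac{92}{-42} = 2 + 92 \left(- \frac{1}{42}\right) = 2 - \frac{46}{21} = - \frac{4}{21} \approx -0.19048$)
$74 + \frac{J}{-15} \left(-102\right) = 74 + - \frac{4}{21 \left(-15\right)} \left(-102\right) = 74 + \left(- \frac{4}{21}\right) \left(- \frac{1}{15}\right) \left(-102\right) = 74 + \frac{4}{315} \left(-102\right) = 74 - \frac{136}{105} = \frac{7634}{105}$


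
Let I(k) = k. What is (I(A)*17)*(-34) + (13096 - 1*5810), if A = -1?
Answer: 7864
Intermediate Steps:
(I(A)*17)*(-34) + (13096 - 1*5810) = -1*17*(-34) + (13096 - 1*5810) = -17*(-34) + (13096 - 5810) = 578 + 7286 = 7864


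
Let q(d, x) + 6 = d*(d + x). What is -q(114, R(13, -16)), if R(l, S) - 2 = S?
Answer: -11394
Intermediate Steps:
R(l, S) = 2 + S
q(d, x) = -6 + d*(d + x)
-q(114, R(13, -16)) = -(-6 + 114² + 114*(2 - 16)) = -(-6 + 12996 + 114*(-14)) = -(-6 + 12996 - 1596) = -1*11394 = -11394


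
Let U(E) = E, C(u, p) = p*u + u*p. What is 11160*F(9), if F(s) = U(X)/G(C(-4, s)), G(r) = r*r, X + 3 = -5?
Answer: -155/9 ≈ -17.222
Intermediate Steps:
C(u, p) = 2*p*u (C(u, p) = p*u + p*u = 2*p*u)
X = -8 (X = -3 - 5 = -8)
G(r) = r**2
F(s) = -1/(8*s**2) (F(s) = -8*1/(64*s**2) = -1/(8*s**2))
11160*F(9) = 11160*(-1/8/9**2) = 11160*(-1/8*1/81) = 11160*(-1/648) = -155/9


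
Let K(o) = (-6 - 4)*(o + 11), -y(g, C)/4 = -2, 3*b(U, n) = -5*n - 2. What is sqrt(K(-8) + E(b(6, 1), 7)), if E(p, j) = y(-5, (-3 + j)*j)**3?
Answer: sqrt(482) ≈ 21.954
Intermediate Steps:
b(U, n) = -2/3 - 5*n/3 (b(U, n) = (-5*n - 2)/3 = (-2 - 5*n)/3 = -2/3 - 5*n/3)
y(g, C) = 8 (y(g, C) = -4*(-2) = 8)
E(p, j) = 512 (E(p, j) = 8**3 = 512)
K(o) = -110 - 10*o (K(o) = -10*(11 + o) = -110 - 10*o)
sqrt(K(-8) + E(b(6, 1), 7)) = sqrt((-110 - 10*(-8)) + 512) = sqrt((-110 + 80) + 512) = sqrt(-30 + 512) = sqrt(482)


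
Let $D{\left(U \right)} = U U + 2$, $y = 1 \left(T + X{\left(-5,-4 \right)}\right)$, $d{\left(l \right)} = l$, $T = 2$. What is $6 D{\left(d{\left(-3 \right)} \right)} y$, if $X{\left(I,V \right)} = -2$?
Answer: $0$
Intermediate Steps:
$y = 0$ ($y = 1 \left(2 - 2\right) = 1 \cdot 0 = 0$)
$D{\left(U \right)} = 2 + U^{2}$ ($D{\left(U \right)} = U^{2} + 2 = 2 + U^{2}$)
$6 D{\left(d{\left(-3 \right)} \right)} y = 6 \left(2 + \left(-3\right)^{2}\right) 0 = 6 \left(2 + 9\right) 0 = 6 \cdot 11 \cdot 0 = 66 \cdot 0 = 0$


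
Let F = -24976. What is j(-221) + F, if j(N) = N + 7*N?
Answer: -26744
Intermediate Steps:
j(N) = 8*N
j(-221) + F = 8*(-221) - 24976 = -1768 - 24976 = -26744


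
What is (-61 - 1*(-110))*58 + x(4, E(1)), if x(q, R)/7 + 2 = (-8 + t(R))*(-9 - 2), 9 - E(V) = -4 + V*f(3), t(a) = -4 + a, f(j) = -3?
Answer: 2520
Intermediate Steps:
E(V) = 13 + 3*V (E(V) = 9 - (-4 + V*(-3)) = 9 - (-4 - 3*V) = 9 + (4 + 3*V) = 13 + 3*V)
x(q, R) = 910 - 77*R (x(q, R) = -14 + 7*((-8 + (-4 + R))*(-9 - 2)) = -14 + 7*((-12 + R)*(-11)) = -14 + 7*(132 - 11*R) = -14 + (924 - 77*R) = 910 - 77*R)
(-61 - 1*(-110))*58 + x(4, E(1)) = (-61 - 1*(-110))*58 + (910 - 77*(13 + 3*1)) = (-61 + 110)*58 + (910 - 77*(13 + 3)) = 49*58 + (910 - 77*16) = 2842 + (910 - 1232) = 2842 - 322 = 2520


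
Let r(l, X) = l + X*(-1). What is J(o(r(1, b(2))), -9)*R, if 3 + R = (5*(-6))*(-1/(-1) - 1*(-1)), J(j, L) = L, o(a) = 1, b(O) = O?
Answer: 567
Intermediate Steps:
r(l, X) = l - X
R = -63 (R = -3 + (5*(-6))*(-1/(-1) - 1*(-1)) = -3 - 30*(-1*(-1) + 1) = -3 - 30*(1 + 1) = -3 - 30*2 = -3 - 60 = -63)
J(o(r(1, b(2))), -9)*R = -9*(-63) = 567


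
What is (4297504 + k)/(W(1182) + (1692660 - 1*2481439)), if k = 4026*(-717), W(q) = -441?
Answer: -705431/394610 ≈ -1.7877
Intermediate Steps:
k = -2886642
(4297504 + k)/(W(1182) + (1692660 - 1*2481439)) = (4297504 - 2886642)/(-441 + (1692660 - 1*2481439)) = 1410862/(-441 + (1692660 - 2481439)) = 1410862/(-441 - 788779) = 1410862/(-789220) = 1410862*(-1/789220) = -705431/394610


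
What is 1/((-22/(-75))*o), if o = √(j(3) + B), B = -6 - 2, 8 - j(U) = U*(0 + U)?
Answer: -25*I/22 ≈ -1.1364*I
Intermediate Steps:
j(U) = 8 - U² (j(U) = 8 - U*(0 + U) = 8 - U*U = 8 - U²)
B = -8
o = 3*I (o = √((8 - 1*3²) - 8) = √((8 - 1*9) - 8) = √((8 - 9) - 8) = √(-1 - 8) = √(-9) = 3*I ≈ 3.0*I)
1/((-22/(-75))*o) = 1/((-22/(-75))*(3*I)) = 1/((-22*(-1/75))*(3*I)) = 1/(22*(3*I)/75) = 1/(22*I/25) = -25*I/22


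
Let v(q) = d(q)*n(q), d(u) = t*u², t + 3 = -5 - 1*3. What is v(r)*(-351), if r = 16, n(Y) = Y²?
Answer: 253034496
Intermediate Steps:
t = -11 (t = -3 + (-5 - 1*3) = -3 + (-5 - 3) = -3 - 8 = -11)
d(u) = -11*u²
v(q) = -11*q⁴ (v(q) = (-11*q²)*q² = -11*q⁴)
v(r)*(-351) = -11*16⁴*(-351) = -11*65536*(-351) = -720896*(-351) = 253034496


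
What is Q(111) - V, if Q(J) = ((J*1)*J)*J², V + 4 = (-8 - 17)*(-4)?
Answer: 151806945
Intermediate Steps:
V = 96 (V = -4 + (-8 - 17)*(-4) = -4 - 25*(-4) = -4 + 100 = 96)
Q(J) = J⁴ (Q(J) = (J*J)*J² = J²*J² = J⁴)
Q(111) - V = 111⁴ - 1*96 = 151807041 - 96 = 151806945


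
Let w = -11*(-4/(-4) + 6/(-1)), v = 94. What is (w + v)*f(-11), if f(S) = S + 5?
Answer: -894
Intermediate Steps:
w = 55 (w = -11*(-4*(-1/4) + 6*(-1)) = -11*(1 - 6) = -11*(-5) = 55)
f(S) = 5 + S
(w + v)*f(-11) = (55 + 94)*(5 - 11) = 149*(-6) = -894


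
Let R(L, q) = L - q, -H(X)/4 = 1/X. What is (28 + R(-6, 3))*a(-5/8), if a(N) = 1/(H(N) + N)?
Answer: 760/231 ≈ 3.2900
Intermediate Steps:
H(X) = -4/X
a(N) = 1/(N - 4/N) (a(N) = 1/(-4/N + N) = 1/(N - 4/N))
(28 + R(-6, 3))*a(-5/8) = (28 + (-6 - 1*3))*((-5/8)/(-4 + (-5/8)²)) = (28 + (-6 - 3))*((-5*⅛)/(-4 + (-5*⅛)²)) = (28 - 9)*(-5/(8*(-4 + (-5/8)²))) = 19*(-5/(8*(-4 + 25/64))) = 19*(-5/(8*(-231/64))) = 19*(-5/8*(-64/231)) = 19*(40/231) = 760/231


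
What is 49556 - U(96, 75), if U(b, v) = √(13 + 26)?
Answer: 49556 - √39 ≈ 49550.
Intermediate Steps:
U(b, v) = √39
49556 - U(96, 75) = 49556 - √39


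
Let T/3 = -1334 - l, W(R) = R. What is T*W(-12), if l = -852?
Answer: 17352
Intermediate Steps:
T = -1446 (T = 3*(-1334 - 1*(-852)) = 3*(-1334 + 852) = 3*(-482) = -1446)
T*W(-12) = -1446*(-12) = 17352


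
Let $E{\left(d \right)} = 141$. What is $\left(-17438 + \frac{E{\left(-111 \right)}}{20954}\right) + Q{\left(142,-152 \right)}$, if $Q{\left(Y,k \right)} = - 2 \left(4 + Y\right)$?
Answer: $- \frac{371514279}{20954} \approx -17730.0$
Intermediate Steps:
$Q{\left(Y,k \right)} = -8 - 2 Y$
$\left(-17438 + \frac{E{\left(-111 \right)}}{20954}\right) + Q{\left(142,-152 \right)} = \left(-17438 + \frac{141}{20954}\right) - 292 = - \frac{365395711}{20954} - 292 = - \frac{371514279}{20954}$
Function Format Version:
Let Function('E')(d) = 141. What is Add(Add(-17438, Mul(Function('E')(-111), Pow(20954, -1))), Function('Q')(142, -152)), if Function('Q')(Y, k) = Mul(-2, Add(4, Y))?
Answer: Rational(-371514279, 20954) ≈ -17730.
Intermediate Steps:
Function('Q')(Y, k) = Add(-8, Mul(-2, Y))
Add(Add(-17438, Mul(Function('E')(-111), Pow(20954, -1))), Function('Q')(142, -152)) = Add(Add(-17438, Mul(141, Pow(20954, -1))), Add(-8, Mul(-2, 142))) = Add(Add(-17438, Mul(141, Rational(1, 20954))), Add(-8, -284)) = Add(Add(-17438, Rational(141, 20954)), -292) = Add(Rational(-365395711, 20954), -292) = Rational(-371514279, 20954)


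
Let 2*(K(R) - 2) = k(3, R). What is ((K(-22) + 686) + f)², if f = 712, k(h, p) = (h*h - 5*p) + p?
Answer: 8392609/4 ≈ 2.0982e+6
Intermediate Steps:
k(h, p) = h² - 4*p (k(h, p) = (h² - 5*p) + p = h² - 4*p)
K(R) = 13/2 - 2*R (K(R) = 2 + (3² - 4*R)/2 = 2 + (9 - 4*R)/2 = 2 + (9/2 - 2*R) = 13/2 - 2*R)
((K(-22) + 686) + f)² = (((13/2 - 2*(-22)) + 686) + 712)² = (((13/2 + 44) + 686) + 712)² = ((101/2 + 686) + 712)² = (1473/2 + 712)² = (2897/2)² = 8392609/4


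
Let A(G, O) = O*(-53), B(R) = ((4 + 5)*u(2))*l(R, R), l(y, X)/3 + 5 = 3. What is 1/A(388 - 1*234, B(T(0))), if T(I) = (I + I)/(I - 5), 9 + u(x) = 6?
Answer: -1/8586 ≈ -0.00011647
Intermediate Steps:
l(y, X) = -6 (l(y, X) = -15 + 3*3 = -15 + 9 = -6)
u(x) = -3 (u(x) = -9 + 6 = -3)
T(I) = 2*I/(-5 + I) (T(I) = (2*I)/(-5 + I) = 2*I/(-5 + I))
B(R) = 162 (B(R) = ((4 + 5)*(-3))*(-6) = (9*(-3))*(-6) = -27*(-6) = 162)
A(G, O) = -53*O
1/A(388 - 1*234, B(T(0))) = 1/(-53*162) = 1/(-8586) = -1/8586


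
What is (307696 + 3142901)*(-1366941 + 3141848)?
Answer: 6124488769479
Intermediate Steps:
(307696 + 3142901)*(-1366941 + 3141848) = 3450597*1774907 = 6124488769479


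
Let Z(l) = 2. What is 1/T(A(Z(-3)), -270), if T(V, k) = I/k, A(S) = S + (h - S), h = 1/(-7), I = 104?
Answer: -135/52 ≈ -2.5962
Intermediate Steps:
h = -⅐ ≈ -0.14286
A(S) = -⅐ (A(S) = S + (-⅐ - S) = -⅐)
T(V, k) = 104/k
1/T(A(Z(-3)), -270) = 1/(104/(-270)) = 1/(104*(-1/270)) = 1/(-52/135) = -135/52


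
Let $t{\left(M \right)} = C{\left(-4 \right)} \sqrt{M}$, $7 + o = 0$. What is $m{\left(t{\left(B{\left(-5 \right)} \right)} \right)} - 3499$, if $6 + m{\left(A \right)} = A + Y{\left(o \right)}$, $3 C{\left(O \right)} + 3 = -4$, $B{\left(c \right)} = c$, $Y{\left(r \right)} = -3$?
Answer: $-3508 - \frac{7 i \sqrt{5}}{3} \approx -3508.0 - 5.2175 i$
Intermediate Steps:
$o = -7$ ($o = -7 + 0 = -7$)
$C{\left(O \right)} = - \frac{7}{3}$ ($C{\left(O \right)} = -1 + \frac{1}{3} \left(-4\right) = -1 - \frac{4}{3} = - \frac{7}{3}$)
$t{\left(M \right)} = - \frac{7 \sqrt{M}}{3}$
$m{\left(A \right)} = -9 + A$ ($m{\left(A \right)} = -6 + \left(A - 3\right) = -6 + \left(-3 + A\right) = -9 + A$)
$m{\left(t{\left(B{\left(-5 \right)} \right)} \right)} - 3499 = \left(-9 - \frac{7 \sqrt{-5}}{3}\right) - 3499 = \left(-9 - \frac{7 i \sqrt{5}}{3}\right) - 3499 = -3508 - \frac{7 i \sqrt{5}}{3}$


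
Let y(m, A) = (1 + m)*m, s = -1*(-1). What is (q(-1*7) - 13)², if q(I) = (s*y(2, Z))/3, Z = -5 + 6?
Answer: 121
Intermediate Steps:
s = 1
Z = 1
y(m, A) = m*(1 + m)
q(I) = 2 (q(I) = (1*(2*(1 + 2)))/3 = (1*(2*3))*(⅓) = (1*6)*(⅓) = 6*(⅓) = 2)
(q(-1*7) - 13)² = (2 - 13)² = (-11)² = 121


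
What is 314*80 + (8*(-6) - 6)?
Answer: 25066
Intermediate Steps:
314*80 + (8*(-6) - 6) = 25120 + (-48 - 6) = 25120 - 54 = 25066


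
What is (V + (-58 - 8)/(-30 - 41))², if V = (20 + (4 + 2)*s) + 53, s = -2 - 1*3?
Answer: 9728161/5041 ≈ 1929.8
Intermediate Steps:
s = -5 (s = -2 - 3 = -5)
V = 43 (V = (20 + (4 + 2)*(-5)) + 53 = (20 + 6*(-5)) + 53 = (20 - 30) + 53 = -10 + 53 = 43)
(V + (-58 - 8)/(-30 - 41))² = (43 + (-58 - 8)/(-30 - 41))² = (43 - 66/(-71))² = (43 - 66*(-1/71))² = (43 + 66/71)² = (3119/71)² = 9728161/5041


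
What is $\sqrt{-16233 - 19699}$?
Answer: $2 i \sqrt{8983} \approx 189.56 i$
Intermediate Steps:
$\sqrt{-16233 - 19699} = \sqrt{-35932} = 2 i \sqrt{8983}$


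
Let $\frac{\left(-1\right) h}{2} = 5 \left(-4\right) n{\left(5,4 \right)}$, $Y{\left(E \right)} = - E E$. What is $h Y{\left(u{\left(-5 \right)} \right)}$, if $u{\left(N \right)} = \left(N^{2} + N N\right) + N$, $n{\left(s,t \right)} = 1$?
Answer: $-81000$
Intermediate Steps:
$u{\left(N \right)} = N + 2 N^{2}$ ($u{\left(N \right)} = \left(N^{2} + N^{2}\right) + N = 2 N^{2} + N = N + 2 N^{2}$)
$Y{\left(E \right)} = - E^{2}$
$h = 40$ ($h = - 2 \cdot 5 \left(-4\right) 1 = - 2 \left(\left(-20\right) 1\right) = \left(-2\right) \left(-20\right) = 40$)
$h Y{\left(u{\left(-5 \right)} \right)} = 40 \left(- \left(- 5 \left(1 + 2 \left(-5\right)\right)\right)^{2}\right) = 40 \left(- \left(- 5 \left(1 - 10\right)\right)^{2}\right) = 40 \left(- \left(\left(-5\right) \left(-9\right)\right)^{2}\right) = 40 \left(- 45^{2}\right) = 40 \left(\left(-1\right) 2025\right) = 40 \left(-2025\right) = -81000$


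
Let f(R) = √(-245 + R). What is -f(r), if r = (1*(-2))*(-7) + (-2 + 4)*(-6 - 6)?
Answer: -I*√255 ≈ -15.969*I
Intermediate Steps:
r = -10 (r = -2*(-7) + 2*(-12) = 14 - 24 = -10)
-f(r) = -√(-245 - 10) = -√(-255) = -I*√255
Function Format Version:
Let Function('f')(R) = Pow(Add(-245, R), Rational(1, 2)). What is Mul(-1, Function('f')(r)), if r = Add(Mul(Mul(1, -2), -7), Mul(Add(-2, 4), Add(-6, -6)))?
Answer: Mul(-1, I, Pow(255, Rational(1, 2))) ≈ Mul(-15.969, I)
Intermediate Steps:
r = -10 (r = Add(Mul(-2, -7), Mul(2, -12)) = Add(14, -24) = -10)
Mul(-1, Function('f')(r)) = Mul(-1, Pow(Add(-245, -10), Rational(1, 2))) = Mul(-1, Pow(-255, Rational(1, 2))) = Mul(-1, Mul(I, Pow(255, Rational(1, 2)))) = Mul(-1, I, Pow(255, Rational(1, 2)))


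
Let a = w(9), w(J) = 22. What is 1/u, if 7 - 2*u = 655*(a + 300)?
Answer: -2/210903 ≈ -9.4830e-6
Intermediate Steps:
a = 22
u = -210903/2 (u = 7/2 - 655*(22 + 300)/2 = 7/2 - 655*322/2 = 7/2 - ½*210910 = 7/2 - 105455 = -210903/2 ≈ -1.0545e+5)
1/u = 1/(-210903/2) = -2/210903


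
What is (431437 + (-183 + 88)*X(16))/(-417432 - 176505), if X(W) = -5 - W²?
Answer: -456232/593937 ≈ -0.76815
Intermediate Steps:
(431437 + (-183 + 88)*X(16))/(-417432 - 176505) = (431437 + (-183 + 88)*(-5 - 1*16²))/(-417432 - 176505) = (431437 - 95*(-5 - 1*256))/(-593937) = (431437 - 95*(-5 - 256))*(-1/593937) = (431437 - 95*(-261))*(-1/593937) = (431437 + 24795)*(-1/593937) = 456232*(-1/593937) = -456232/593937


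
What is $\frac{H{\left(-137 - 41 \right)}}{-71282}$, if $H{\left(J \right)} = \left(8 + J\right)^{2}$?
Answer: $- \frac{14450}{35641} \approx -0.40543$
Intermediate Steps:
$\frac{H{\left(-137 - 41 \right)}}{-71282} = \frac{\left(8 - 178\right)^{2}}{-71282} = \left(8 - 178\right)^{2} \left(- \frac{1}{71282}\right) = \left(-170\right)^{2} \left(- \frac{1}{71282}\right) = 28900 \left(- \frac{1}{71282}\right) = - \frac{14450}{35641}$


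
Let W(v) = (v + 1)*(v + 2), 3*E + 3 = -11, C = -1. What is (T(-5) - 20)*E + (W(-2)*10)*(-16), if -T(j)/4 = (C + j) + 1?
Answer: 0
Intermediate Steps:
E = -14/3 (E = -1 + (⅓)*(-11) = -1 - 11/3 = -14/3 ≈ -4.6667)
W(v) = (1 + v)*(2 + v)
T(j) = -4*j (T(j) = -4*((-1 + j) + 1) = -4*j)
(T(-5) - 20)*E + (W(-2)*10)*(-16) = (-4*(-5) - 20)*(-14/3) + ((2 + (-2)² + 3*(-2))*10)*(-16) = (20 - 20)*(-14/3) + ((2 + 4 - 6)*10)*(-16) = 0*(-14/3) + (0*10)*(-16) = 0 + 0*(-16) = 0 + 0 = 0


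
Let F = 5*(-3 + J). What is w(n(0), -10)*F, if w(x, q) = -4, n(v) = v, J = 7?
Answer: -80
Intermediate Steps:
F = 20 (F = 5*(-3 + 7) = 5*4 = 20)
w(n(0), -10)*F = -4*20 = -80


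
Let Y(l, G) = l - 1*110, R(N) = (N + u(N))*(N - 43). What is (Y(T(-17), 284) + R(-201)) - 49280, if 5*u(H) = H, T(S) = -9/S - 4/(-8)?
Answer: 1608851/170 ≈ 9463.8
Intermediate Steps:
T(S) = ½ - 9/S (T(S) = -9/S - 4*(-⅛) = -9/S + ½ = ½ - 9/S)
u(H) = H/5
R(N) = 6*N*(-43 + N)/5 (R(N) = (N + N/5)*(N - 43) = (6*N/5)*(-43 + N) = 6*N*(-43 + N)/5)
Y(l, G) = -110 + l (Y(l, G) = l - 110 = -110 + l)
(Y(T(-17), 284) + R(-201)) - 49280 = ((-110 + (½)*(-18 - 17)/(-17)) + (6/5)*(-201)*(-43 - 201)) - 49280 = ((-110 + (½)*(-1/17)*(-35)) + (6/5)*(-201)*(-244)) - 49280 = ((-110 + 35/34) + 294264/5) - 49280 = (-3705/34 + 294264/5) - 49280 = 9986451/170 - 49280 = 1608851/170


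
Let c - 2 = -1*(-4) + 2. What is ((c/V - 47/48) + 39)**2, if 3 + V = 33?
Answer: 9381969/6400 ≈ 1465.9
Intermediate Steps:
V = 30 (V = -3 + 33 = 30)
c = 8 (c = 2 + (-1*(-4) + 2) = 2 + (4 + 2) = 2 + 6 = 8)
((c/V - 47/48) + 39)**2 = ((8/30 - 47/48) + 39)**2 = ((8*(1/30) - 47*1/48) + 39)**2 = ((4/15 - 47/48) + 39)**2 = (-57/80 + 39)**2 = (3063/80)**2 = 9381969/6400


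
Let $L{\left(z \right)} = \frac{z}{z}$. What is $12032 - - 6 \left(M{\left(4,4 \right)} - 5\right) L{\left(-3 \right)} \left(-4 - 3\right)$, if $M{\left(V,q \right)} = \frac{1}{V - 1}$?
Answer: $12228$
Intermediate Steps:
$L{\left(z \right)} = 1$
$M{\left(V,q \right)} = \frac{1}{-1 + V}$
$12032 - - 6 \left(M{\left(4,4 \right)} - 5\right) L{\left(-3 \right)} \left(-4 - 3\right) = 12032 - - 6 \left(\frac{1}{-1 + 4} - 5\right) 1 \left(-4 - 3\right) = 12032 - - 6 \left(\frac{1}{3} - 5\right) 1 \left(-7\right) = 12032 - - 6 \left(\frac{1}{3} - 5\right) \left(-7\right) = 12032 - \left(-6\right) \left(- \frac{14}{3}\right) \left(-7\right) = 12032 - 28 \left(-7\right) = 12032 - -196 = 12032 + 196 = 12228$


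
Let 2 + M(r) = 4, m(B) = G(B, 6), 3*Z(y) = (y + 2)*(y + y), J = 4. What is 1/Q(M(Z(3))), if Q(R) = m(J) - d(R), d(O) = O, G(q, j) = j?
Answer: ¼ ≈ 0.25000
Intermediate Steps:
Z(y) = 2*y*(2 + y)/3 (Z(y) = ((y + 2)*(y + y))/3 = ((2 + y)*(2*y))/3 = (2*y*(2 + y))/3 = 2*y*(2 + y)/3)
m(B) = 6
M(r) = 2 (M(r) = -2 + 4 = 2)
Q(R) = 6 - R
1/Q(M(Z(3))) = 1/(6 - 1*2) = 1/(6 - 2) = 1/4 = ¼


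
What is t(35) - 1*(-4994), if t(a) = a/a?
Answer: 4995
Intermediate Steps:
t(a) = 1
t(35) - 1*(-4994) = 1 - 1*(-4994) = 1 + 4994 = 4995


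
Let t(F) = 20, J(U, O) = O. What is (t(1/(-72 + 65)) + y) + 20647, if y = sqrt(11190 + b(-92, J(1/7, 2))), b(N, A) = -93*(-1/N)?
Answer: 20667 + sqrt(23675901)/46 ≈ 20773.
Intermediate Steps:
b(N, A) = 93/N (b(N, A) = -(-93)/N = 93/N)
y = sqrt(23675901)/46 (y = sqrt(11190 + 93/(-92)) = sqrt(11190 + 93*(-1/92)) = sqrt(11190 - 93/92) = sqrt(1029387/92) = sqrt(23675901)/46 ≈ 105.78)
(t(1/(-72 + 65)) + y) + 20647 = (20 + sqrt(23675901)/46) + 20647 = 20667 + sqrt(23675901)/46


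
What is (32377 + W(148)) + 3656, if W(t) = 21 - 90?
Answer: 35964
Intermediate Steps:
W(t) = -69
(32377 + W(148)) + 3656 = (32377 - 69) + 3656 = 32308 + 3656 = 35964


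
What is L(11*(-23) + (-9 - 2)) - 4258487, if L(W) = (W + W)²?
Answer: -3979703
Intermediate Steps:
L(W) = 4*W² (L(W) = (2*W)² = 4*W²)
L(11*(-23) + (-9 - 2)) - 4258487 = 4*(11*(-23) + (-9 - 2))² - 4258487 = 4*(-253 - 11)² - 4258487 = 4*(-264)² - 4258487 = 4*69696 - 4258487 = 278784 - 4258487 = -3979703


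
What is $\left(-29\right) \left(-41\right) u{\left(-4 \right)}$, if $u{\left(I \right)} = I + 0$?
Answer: $-4756$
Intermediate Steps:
$u{\left(I \right)} = I$
$\left(-29\right) \left(-41\right) u{\left(-4 \right)} = \left(-29\right) \left(-41\right) \left(-4\right) = 1189 \left(-4\right) = -4756$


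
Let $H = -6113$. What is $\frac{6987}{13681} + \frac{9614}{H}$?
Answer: $- \frac{88817603}{83631953} \approx -1.062$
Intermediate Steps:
$\frac{6987}{13681} + \frac{9614}{H} = \frac{6987}{13681} + \frac{9614}{-6113} = 6987 \cdot \frac{1}{13681} + 9614 \left(- \frac{1}{6113}\right) = \frac{6987}{13681} - \frac{9614}{6113} = - \frac{88817603}{83631953}$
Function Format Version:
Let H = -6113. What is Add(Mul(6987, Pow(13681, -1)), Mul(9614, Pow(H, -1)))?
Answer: Rational(-88817603, 83631953) ≈ -1.0620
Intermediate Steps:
Add(Mul(6987, Pow(13681, -1)), Mul(9614, Pow(H, -1))) = Add(Mul(6987, Pow(13681, -1)), Mul(9614, Pow(-6113, -1))) = Add(Mul(6987, Rational(1, 13681)), Mul(9614, Rational(-1, 6113))) = Add(Rational(6987, 13681), Rational(-9614, 6113)) = Rational(-88817603, 83631953)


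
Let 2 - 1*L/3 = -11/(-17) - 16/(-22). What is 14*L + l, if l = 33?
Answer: 11085/187 ≈ 59.278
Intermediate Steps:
L = 351/187 (L = 6 - 3*(-11/(-17) - 16/(-22)) = 6 - 3*(-11*(-1/17) - 16*(-1/22)) = 6 - 3*(11/17 + 8/11) = 6 - 3*257/187 = 6 - 771/187 = 351/187 ≈ 1.8770)
14*L + l = 14*(351/187) + 33 = 4914/187 + 33 = 11085/187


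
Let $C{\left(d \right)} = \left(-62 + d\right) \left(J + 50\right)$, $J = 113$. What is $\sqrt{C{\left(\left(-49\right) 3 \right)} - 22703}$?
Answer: $i \sqrt{56770} \approx 238.26 i$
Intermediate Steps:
$C{\left(d \right)} = -10106 + 163 d$ ($C{\left(d \right)} = \left(-62 + d\right) \left(113 + 50\right) = \left(-62 + d\right) 163 = -10106 + 163 d$)
$\sqrt{C{\left(\left(-49\right) 3 \right)} - 22703} = \sqrt{\left(-10106 + 163 \left(\left(-49\right) 3\right)\right) - 22703} = \sqrt{\left(-10106 + 163 \left(-147\right)\right) - 22703} = \sqrt{\left(-10106 - 23961\right) - 22703} = \sqrt{-34067 - 22703} = \sqrt{-56770} = i \sqrt{56770}$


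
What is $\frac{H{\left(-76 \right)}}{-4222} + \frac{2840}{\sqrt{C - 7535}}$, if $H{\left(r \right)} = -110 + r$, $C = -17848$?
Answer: $\frac{93}{2111} - \frac{2840 i \sqrt{25383}}{25383} \approx 0.044055 - 17.826 i$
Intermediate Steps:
$\frac{H{\left(-76 \right)}}{-4222} + \frac{2840}{\sqrt{C - 7535}} = \frac{-110 - 76}{-4222} + \frac{2840}{\sqrt{-17848 - 7535}} = \left(-186\right) \left(- \frac{1}{4222}\right) + \frac{2840}{\sqrt{-25383}} = \frac{93}{2111} + \frac{2840}{i \sqrt{25383}} = \frac{93}{2111} + 2840 \left(- \frac{i \sqrt{25383}}{25383}\right) = \frac{93}{2111} - \frac{2840 i \sqrt{25383}}{25383}$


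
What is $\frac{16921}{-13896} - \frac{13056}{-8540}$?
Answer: $\frac{9230209}{29667960} \approx 0.31112$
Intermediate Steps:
$\frac{16921}{-13896} - \frac{13056}{-8540} = 16921 \left(- \frac{1}{13896}\right) - - \frac{3264}{2135} = - \frac{16921}{13896} + \frac{3264}{2135} = \frac{9230209}{29667960}$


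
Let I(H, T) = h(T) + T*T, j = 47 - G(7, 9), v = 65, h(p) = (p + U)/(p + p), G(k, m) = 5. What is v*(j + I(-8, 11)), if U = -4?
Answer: 233545/22 ≈ 10616.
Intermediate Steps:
h(p) = (-4 + p)/(2*p) (h(p) = (p - 4)/(p + p) = (-4 + p)/((2*p)) = (-4 + p)*(1/(2*p)) = (-4 + p)/(2*p))
j = 42 (j = 47 - 1*5 = 47 - 5 = 42)
I(H, T) = T² + (-4 + T)/(2*T) (I(H, T) = (-4 + T)/(2*T) + T*T = (-4 + T)/(2*T) + T² = T² + (-4 + T)/(2*T))
v*(j + I(-8, 11)) = 65*(42 + (-2 + 11³ + (½)*11)/11) = 65*(42 + (-2 + 1331 + 11/2)/11) = 65*(42 + (1/11)*(2669/2)) = 65*(42 + 2669/22) = 65*(3593/22) = 233545/22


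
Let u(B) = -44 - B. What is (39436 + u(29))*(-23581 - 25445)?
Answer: -1929810438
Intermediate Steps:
(39436 + u(29))*(-23581 - 25445) = (39436 + (-44 - 1*29))*(-23581 - 25445) = (39436 + (-44 - 29))*(-49026) = (39436 - 73)*(-49026) = 39363*(-49026) = -1929810438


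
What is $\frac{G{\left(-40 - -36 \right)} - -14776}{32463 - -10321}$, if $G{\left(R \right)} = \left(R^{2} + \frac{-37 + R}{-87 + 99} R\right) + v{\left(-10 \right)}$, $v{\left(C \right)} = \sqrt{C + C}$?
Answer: $\frac{44417}{128352} + \frac{i \sqrt{5}}{21392} \approx 0.34606 + 0.00010453 i$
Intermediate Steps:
$v{\left(C \right)} = \sqrt{2} \sqrt{C}$ ($v{\left(C \right)} = \sqrt{2 C} = \sqrt{2} \sqrt{C}$)
$G{\left(R \right)} = R^{2} + R \left(- \frac{37}{12} + \frac{R}{12}\right) + 2 i \sqrt{5}$ ($G{\left(R \right)} = \left(R^{2} + \frac{-37 + R}{-87 + 99} R\right) + \sqrt{2} \sqrt{-10} = \left(R^{2} + \frac{-37 + R}{12} R\right) + \sqrt{2} i \sqrt{10} = \left(R^{2} + \left(-37 + R\right) \frac{1}{12} R\right) + 2 i \sqrt{5} = \left(R^{2} + \left(- \frac{37}{12} + \frac{R}{12}\right) R\right) + 2 i \sqrt{5} = \left(R^{2} + R \left(- \frac{37}{12} + \frac{R}{12}\right)\right) + 2 i \sqrt{5} = R^{2} + R \left(- \frac{37}{12} + \frac{R}{12}\right) + 2 i \sqrt{5}$)
$\frac{G{\left(-40 - -36 \right)} - -14776}{32463 - -10321} = \frac{\left(- \frac{37 \left(-40 - -36\right)}{12} + \frac{13 \left(-40 - -36\right)^{2}}{12} + 2 i \sqrt{5}\right) - -14776}{32463 - -10321} = \frac{\left(- \frac{37 \left(-40 + 36\right)}{12} + \frac{13 \left(-40 + 36\right)^{2}}{12} + 2 i \sqrt{5}\right) + 14776}{32463 + 10321} = \frac{\left(\left(- \frac{37}{12}\right) \left(-4\right) + \frac{13 \left(-4\right)^{2}}{12} + 2 i \sqrt{5}\right) + 14776}{42784} = \left(\left(\frac{37}{3} + \frac{13}{12} \cdot 16 + 2 i \sqrt{5}\right) + 14776\right) \frac{1}{42784} = \left(\left(\frac{37}{3} + \frac{52}{3} + 2 i \sqrt{5}\right) + 14776\right) \frac{1}{42784} = \left(\left(\frac{89}{3} + 2 i \sqrt{5}\right) + 14776\right) \frac{1}{42784} = \left(\frac{44417}{3} + 2 i \sqrt{5}\right) \frac{1}{42784} = \frac{44417}{128352} + \frac{i \sqrt{5}}{21392}$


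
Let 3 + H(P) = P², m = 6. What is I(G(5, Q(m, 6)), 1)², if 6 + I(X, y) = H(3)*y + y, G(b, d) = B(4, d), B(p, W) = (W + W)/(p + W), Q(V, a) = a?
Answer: 1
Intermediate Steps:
H(P) = -3 + P²
B(p, W) = 2*W/(W + p) (B(p, W) = (2*W)/(W + p) = 2*W/(W + p))
G(b, d) = 2*d/(4 + d) (G(b, d) = 2*d/(d + 4) = 2*d/(4 + d))
I(X, y) = -6 + 7*y (I(X, y) = -6 + ((-3 + 3²)*y + y) = -6 + ((-3 + 9)*y + y) = -6 + (6*y + y) = -6 + 7*y)
I(G(5, Q(m, 6)), 1)² = (-6 + 7*1)² = (-6 + 7)² = 1² = 1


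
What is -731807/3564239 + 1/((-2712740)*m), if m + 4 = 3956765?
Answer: -7854970330205862219/38257343254095558460 ≈ -0.20532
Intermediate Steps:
m = 3956761 (m = -4 + 3956765 = 3956761)
-731807/3564239 + 1/((-2712740)*m) = -731807/3564239 + 1/(-2712740*3956761) = -731807*1/3564239 - 1/2712740*1/3956761 = -731807/3564239 - 1/10733663835140 = -7854970330205862219/38257343254095558460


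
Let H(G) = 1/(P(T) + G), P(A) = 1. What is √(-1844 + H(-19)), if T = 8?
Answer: I*√66386/6 ≈ 42.942*I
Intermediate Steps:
H(G) = 1/(1 + G)
√(-1844 + H(-19)) = √(-1844 + 1/(1 - 19)) = √(-1844 + 1/(-18)) = √(-1844 - 1/18) = √(-33193/18) = I*√66386/6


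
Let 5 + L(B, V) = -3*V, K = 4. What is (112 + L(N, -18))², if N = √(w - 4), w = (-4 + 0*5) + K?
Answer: 25921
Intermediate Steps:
w = 0 (w = (-4 + 0*5) + 4 = (-4 + 0) + 4 = -4 + 4 = 0)
N = 2*I (N = √(0 - 4) = √(-4) = 2*I ≈ 2.0*I)
L(B, V) = -5 - 3*V
(112 + L(N, -18))² = (112 + (-5 - 3*(-18)))² = (112 + (-5 + 54))² = (112 + 49)² = 161² = 25921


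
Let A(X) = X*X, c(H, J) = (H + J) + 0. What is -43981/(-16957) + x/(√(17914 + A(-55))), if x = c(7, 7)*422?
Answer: 43981/16957 + 5908*√20939/20939 ≈ 43.422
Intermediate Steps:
c(H, J) = H + J
A(X) = X²
x = 5908 (x = (7 + 7)*422 = 14*422 = 5908)
-43981/(-16957) + x/(√(17914 + A(-55))) = -43981/(-16957) + 5908/(√(17914 + (-55)²)) = -43981*(-1/16957) + 5908/(√(17914 + 3025)) = 43981/16957 + 5908/(√20939) = 43981/16957 + 5908*(√20939/20939) = 43981/16957 + 5908*√20939/20939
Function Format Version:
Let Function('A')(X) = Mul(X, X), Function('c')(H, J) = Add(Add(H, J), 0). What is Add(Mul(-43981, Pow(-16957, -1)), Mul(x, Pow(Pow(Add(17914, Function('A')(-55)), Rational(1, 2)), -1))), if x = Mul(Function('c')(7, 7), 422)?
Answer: Add(Rational(43981, 16957), Mul(Rational(5908, 20939), Pow(20939, Rational(1, 2)))) ≈ 43.422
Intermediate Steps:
Function('c')(H, J) = Add(H, J)
Function('A')(X) = Pow(X, 2)
x = 5908 (x = Mul(Add(7, 7), 422) = Mul(14, 422) = 5908)
Add(Mul(-43981, Pow(-16957, -1)), Mul(x, Pow(Pow(Add(17914, Function('A')(-55)), Rational(1, 2)), -1))) = Add(Mul(-43981, Pow(-16957, -1)), Mul(5908, Pow(Pow(Add(17914, Pow(-55, 2)), Rational(1, 2)), -1))) = Add(Mul(-43981, Rational(-1, 16957)), Mul(5908, Pow(Pow(Add(17914, 3025), Rational(1, 2)), -1))) = Add(Rational(43981, 16957), Mul(5908, Pow(Pow(20939, Rational(1, 2)), -1))) = Add(Rational(43981, 16957), Mul(5908, Mul(Rational(1, 20939), Pow(20939, Rational(1, 2))))) = Add(Rational(43981, 16957), Mul(Rational(5908, 20939), Pow(20939, Rational(1, 2))))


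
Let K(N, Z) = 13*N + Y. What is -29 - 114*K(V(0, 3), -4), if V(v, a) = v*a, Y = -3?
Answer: 313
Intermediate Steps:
V(v, a) = a*v
K(N, Z) = -3 + 13*N (K(N, Z) = 13*N - 3 = -3 + 13*N)
-29 - 114*K(V(0, 3), -4) = -29 - 114*(-3 + 13*(3*0)) = -29 - 114*(-3 + 13*0) = -29 - 114*(-3 + 0) = -29 - 114*(-3) = -29 + 342 = 313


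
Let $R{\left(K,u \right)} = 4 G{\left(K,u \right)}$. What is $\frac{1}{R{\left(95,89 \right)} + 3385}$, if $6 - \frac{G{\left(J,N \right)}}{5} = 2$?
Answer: $\frac{1}{3465} \approx 0.0002886$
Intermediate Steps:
$G{\left(J,N \right)} = 20$ ($G{\left(J,N \right)} = 30 - 10 = 20$)
$R{\left(K,u \right)} = 80$ ($R{\left(K,u \right)} = 4 \cdot 20 = 80$)
$\frac{1}{R{\left(95,89 \right)} + 3385} = \frac{1}{80 + 3385} = \frac{1}{3465}$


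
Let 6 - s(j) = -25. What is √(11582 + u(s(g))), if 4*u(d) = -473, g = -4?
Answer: 3*√5095/2 ≈ 107.07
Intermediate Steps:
s(j) = 31 (s(j) = 6 - 1*(-25) = 6 + 25 = 31)
u(d) = -473/4 (u(d) = (¼)*(-473) = -473/4)
√(11582 + u(s(g))) = √(11582 - 473/4) = √(45855/4) = 3*√5095/2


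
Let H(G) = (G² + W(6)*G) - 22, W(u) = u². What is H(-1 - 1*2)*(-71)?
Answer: 8591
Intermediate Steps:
H(G) = -22 + G² + 36*G (H(G) = (G² + 6²*G) - 22 = (G² + 36*G) - 22 = -22 + G² + 36*G)
H(-1 - 1*2)*(-71) = (-22 + (-1 - 1*2)² + 36*(-1 - 1*2))*(-71) = (-22 + (-1 - 2)² + 36*(-1 - 2))*(-71) = (-22 + (-3)² + 36*(-3))*(-71) = (-22 + 9 - 108)*(-71) = -121*(-71) = 8591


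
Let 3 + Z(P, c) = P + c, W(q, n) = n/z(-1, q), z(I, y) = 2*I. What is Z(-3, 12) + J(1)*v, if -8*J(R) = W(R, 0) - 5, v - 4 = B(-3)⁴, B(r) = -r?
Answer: 473/8 ≈ 59.125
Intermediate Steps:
W(q, n) = -n/2 (W(q, n) = n/((2*(-1))) = n/(-2) = n*(-½) = -n/2)
v = 85 (v = 4 + (-1*(-3))⁴ = 4 + 3⁴ = 4 + 81 = 85)
Z(P, c) = -3 + P + c (Z(P, c) = -3 + (P + c) = -3 + P + c)
J(R) = 5/8 (J(R) = -(-½*0 - 5)/8 = -(0 - 5)/8 = -⅛*(-5) = 5/8)
Z(-3, 12) + J(1)*v = (-3 - 3 + 12) + (5/8)*85 = 6 + 425/8 = 473/8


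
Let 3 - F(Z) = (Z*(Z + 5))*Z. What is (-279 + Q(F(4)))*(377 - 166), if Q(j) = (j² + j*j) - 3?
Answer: 8330280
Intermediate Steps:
F(Z) = 3 - Z²*(5 + Z) (F(Z) = 3 - Z*(Z + 5)*Z = 3 - Z*(5 + Z)*Z = 3 - Z²*(5 + Z))
Q(j) = -3 + 2*j² (Q(j) = (j² + j²) - 3 = 2*j² - 3 = -3 + 2*j²)
(-279 + Q(F(4)))*(377 - 166) = (-279 + (-3 + 2*(3 - 1*4³ - 5*4²)²))*(377 - 166) = (-279 + (-3 + 2*(3 - 1*64 - 5*16)²))*211 = (-279 + (-3 + 2*(3 - 64 - 80)²))*211 = (-279 + (-3 + 2*(-141)²))*211 = (-279 + (-3 + 2*19881))*211 = (-279 + (-3 + 39762))*211 = (-279 + 39759)*211 = 39480*211 = 8330280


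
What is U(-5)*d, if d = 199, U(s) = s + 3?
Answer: -398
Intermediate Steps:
U(s) = 3 + s
U(-5)*d = (3 - 5)*199 = -2*199 = -398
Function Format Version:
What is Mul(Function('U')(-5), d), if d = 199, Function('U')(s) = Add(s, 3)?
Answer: -398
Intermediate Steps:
Function('U')(s) = Add(3, s)
Mul(Function('U')(-5), d) = Mul(Add(3, -5), 199) = Mul(-2, 199) = -398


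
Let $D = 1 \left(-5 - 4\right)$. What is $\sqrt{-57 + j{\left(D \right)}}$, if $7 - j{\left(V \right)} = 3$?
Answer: $i \sqrt{53} \approx 7.2801 i$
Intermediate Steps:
$D = -9$ ($D = 1 \left(-9\right) = -9$)
$j{\left(V \right)} = 4$ ($j{\left(V \right)} = 7 - 3 = 4$)
$\sqrt{-57 + j{\left(D \right)}} = \sqrt{-57 + 4} = \sqrt{-53} = i \sqrt{53}$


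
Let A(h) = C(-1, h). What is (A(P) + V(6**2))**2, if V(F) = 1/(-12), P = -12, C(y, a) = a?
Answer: 21025/144 ≈ 146.01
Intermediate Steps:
A(h) = h
V(F) = -1/12
(A(P) + V(6**2))**2 = (-12 - 1/12)**2 = (-145/12)**2 = 21025/144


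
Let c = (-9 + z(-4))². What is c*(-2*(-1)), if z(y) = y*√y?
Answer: 34 + 288*I ≈ 34.0 + 288.0*I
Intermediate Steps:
z(y) = y^(3/2)
c = (-9 - 8*I)² (c = (-9 + (-4)^(3/2))² = (-9 - 8*I)² ≈ 17.0 + 144.0*I)
c*(-2*(-1)) = (17 + 144*I)*(-2*(-1)) = (17 + 144*I)*2 = 34 + 288*I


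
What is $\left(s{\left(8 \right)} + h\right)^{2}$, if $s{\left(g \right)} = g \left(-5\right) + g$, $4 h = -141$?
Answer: $\frac{72361}{16} \approx 4522.6$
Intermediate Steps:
$h = - \frac{141}{4}$ ($h = \frac{1}{4} \left(-141\right) = - \frac{141}{4} \approx -35.25$)
$s{\left(g \right)} = - 4 g$ ($s{\left(g \right)} = - 5 g + g = - 4 g$)
$\left(s{\left(8 \right)} + h\right)^{2} = \left(\left(-4\right) 8 - \frac{141}{4}\right)^{2} = \left(-32 - \frac{141}{4}\right)^{2} = \left(- \frac{269}{4}\right)^{2} = \frac{72361}{16}$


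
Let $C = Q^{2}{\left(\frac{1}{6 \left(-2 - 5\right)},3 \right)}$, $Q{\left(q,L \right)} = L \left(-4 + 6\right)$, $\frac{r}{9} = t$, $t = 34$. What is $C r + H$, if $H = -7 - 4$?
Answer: $11005$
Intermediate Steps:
$H = -11$ ($H = -7 - 4 = -11$)
$r = 306$ ($r = 9 \cdot 34 = 306$)
$Q{\left(q,L \right)} = 2 L$ ($Q{\left(q,L \right)} = L 2 = 2 L$)
$C = 36$ ($C = \left(2 \cdot 3\right)^{2} = 6^{2} = 36$)
$C r + H = 36 \cdot 306 - 11 = 11016 - 11 = 11005$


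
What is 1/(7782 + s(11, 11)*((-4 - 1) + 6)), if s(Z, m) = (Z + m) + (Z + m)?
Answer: 1/7826 ≈ 0.00012778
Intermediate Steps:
s(Z, m) = 2*Z + 2*m
1/(7782 + s(11, 11)*((-4 - 1) + 6)) = 1/(7782 + (2*11 + 2*11)*((-4 - 1) + 6)) = 1/(7782 + (22 + 22)*(-5 + 6)) = 1/(7782 + 44*1) = 1/(7782 + 44) = 1/7826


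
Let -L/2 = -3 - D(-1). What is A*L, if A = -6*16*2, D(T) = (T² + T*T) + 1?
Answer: -2304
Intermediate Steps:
D(T) = 1 + 2*T² (D(T) = (T² + T²) + 1 = 2*T² + 1 = 1 + 2*T²)
A = -192 (A = -96*2 = -192)
L = 12 (L = -2*(-3 - (1 + 2*(-1)²)) = -2*(-3 - (1 + 2*1)) = -2*(-3 - (1 + 2)) = -2*(-3 - 1*3) = -2*(-3 - 3) = -2*(-6) = 12)
A*L = -192*12 = -2304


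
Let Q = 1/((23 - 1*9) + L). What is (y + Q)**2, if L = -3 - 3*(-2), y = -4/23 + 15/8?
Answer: 30305025/9784384 ≈ 3.0973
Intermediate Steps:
y = 313/184 (y = -4*1/23 + 15*(1/8) = -4/23 + 15/8 = 313/184 ≈ 1.7011)
L = 3 (L = -3 + 6 = 3)
Q = 1/17 (Q = 1/((23 - 1*9) + 3) = 1/((23 - 9) + 3) = 1/(14 + 3) = 1/17 ≈ 0.058824)
(y + Q)**2 = (313/184 + 1/17)**2 = (5505/3128)**2 = 30305025/9784384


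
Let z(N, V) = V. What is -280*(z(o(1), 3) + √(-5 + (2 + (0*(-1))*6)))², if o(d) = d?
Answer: -1680 - 1680*I*√3 ≈ -1680.0 - 2909.8*I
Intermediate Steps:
-280*(z(o(1), 3) + √(-5 + (2 + (0*(-1))*6)))² = -280*(3 + √(-5 + (2 + (0*(-1))*6)))² = -280*(3 + √(-5 + (2 + 0*6)))² = -280*(3 + √(-5 + (2 + 0)))² = -280*(3 + √(-5 + 2))² = -280*(3 + √(-3))² = -280*(3 + I*√3)²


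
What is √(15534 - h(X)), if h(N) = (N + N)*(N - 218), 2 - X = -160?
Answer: 3*√3742 ≈ 183.52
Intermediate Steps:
X = 162 (X = 2 - 1*(-160) = 2 + 160 = 162)
h(N) = 2*N*(-218 + N) (h(N) = (2*N)*(-218 + N) = 2*N*(-218 + N))
√(15534 - h(X)) = √(15534 - 2*162*(-218 + 162)) = √(15534 - 2*162*(-56)) = √(15534 - 1*(-18144)) = √(15534 + 18144) = √33678 = 3*√3742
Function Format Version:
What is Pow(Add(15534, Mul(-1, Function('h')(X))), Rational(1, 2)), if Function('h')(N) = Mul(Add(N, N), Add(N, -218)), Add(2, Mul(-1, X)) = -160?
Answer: Mul(3, Pow(3742, Rational(1, 2))) ≈ 183.52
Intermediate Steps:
X = 162 (X = Add(2, Mul(-1, -160)) = Add(2, 160) = 162)
Function('h')(N) = Mul(2, N, Add(-218, N)) (Function('h')(N) = Mul(Mul(2, N), Add(-218, N)) = Mul(2, N, Add(-218, N)))
Pow(Add(15534, Mul(-1, Function('h')(X))), Rational(1, 2)) = Pow(Add(15534, Mul(-1, Mul(2, 162, Add(-218, 162)))), Rational(1, 2)) = Pow(Add(15534, Mul(-1, Mul(2, 162, -56))), Rational(1, 2)) = Pow(Add(15534, Mul(-1, -18144)), Rational(1, 2)) = Pow(Add(15534, 18144), Rational(1, 2)) = Pow(33678, Rational(1, 2)) = Mul(3, Pow(3742, Rational(1, 2)))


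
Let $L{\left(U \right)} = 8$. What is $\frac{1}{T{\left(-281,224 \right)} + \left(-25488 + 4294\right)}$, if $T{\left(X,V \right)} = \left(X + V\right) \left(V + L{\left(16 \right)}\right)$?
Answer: $- \frac{1}{34418} \approx -2.9055 \cdot 10^{-5}$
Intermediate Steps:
$T{\left(X,V \right)} = \left(8 + V\right) \left(V + X\right)$ ($T{\left(X,V \right)} = \left(X + V\right) \left(V + 8\right) = \left(V + X\right) \left(8 + V\right) = \left(8 + V\right) \left(V + X\right)$)
$\frac{1}{T{\left(-281,224 \right)} + \left(-25488 + 4294\right)} = \frac{1}{\left(224^{2} + 8 \cdot 224 + 8 \left(-281\right) + 224 \left(-281\right)\right) + \left(-25488 + 4294\right)} = \frac{1}{\left(50176 + 1792 - 2248 - 62944\right) - 21194} = \frac{1}{-13224 - 21194} = \frac{1}{-34418} = - \frac{1}{34418}$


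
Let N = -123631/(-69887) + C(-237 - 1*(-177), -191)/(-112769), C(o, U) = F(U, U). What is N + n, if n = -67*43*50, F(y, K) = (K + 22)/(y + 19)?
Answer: -195264144747991595/1355546981716 ≈ -1.4405e+5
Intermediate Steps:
F(y, K) = (22 + K)/(19 + y)
C(o, U) = (22 + U)/(19 + U)
n = -144050 (n = -2881*50 = -144050)
N = 2397968198205/1355546981716 (N = -123631/(-69887) + ((22 - 191)/(19 - 191))/(-112769) = -123631*(-1/69887) + (-169/(-172))*(-1/112769) = 123631/69887 - 1/172*(-169)*(-1/112769) = 123631/69887 + (169/172)*(-1/112769) = 123631/69887 - 169/19396268 = 2397968198205/1355546981716 ≈ 1.7690)
N + n = 2397968198205/1355546981716 - 144050 = -195264144747991595/1355546981716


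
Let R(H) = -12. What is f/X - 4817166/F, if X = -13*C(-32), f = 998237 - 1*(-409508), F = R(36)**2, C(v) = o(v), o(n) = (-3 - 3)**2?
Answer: -34127069/936 ≈ -36461.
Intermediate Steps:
o(n) = 36 (o(n) = (-6)**2 = 36)
C(v) = 36
F = 144 (F = (-12)**2 = 144)
f = 1407745 (f = 998237 + 409508 = 1407745)
X = -468 (X = -13*36 = -468)
f/X - 4817166/F = 1407745/(-468) - 4817166/144 = 1407745*(-1/468) - 4817166*1/144 = -1407745/468 - 802861/24 = -34127069/936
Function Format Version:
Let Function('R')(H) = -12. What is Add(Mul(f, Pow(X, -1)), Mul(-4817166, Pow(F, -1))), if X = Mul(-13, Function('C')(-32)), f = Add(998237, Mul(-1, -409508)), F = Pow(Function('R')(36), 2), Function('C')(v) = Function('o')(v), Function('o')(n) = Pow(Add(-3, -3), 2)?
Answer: Rational(-34127069, 936) ≈ -36461.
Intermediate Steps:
Function('o')(n) = 36 (Function('o')(n) = Pow(-6, 2) = 36)
Function('C')(v) = 36
F = 144 (F = Pow(-12, 2) = 144)
f = 1407745 (f = Add(998237, 409508) = 1407745)
X = -468 (X = Mul(-13, 36) = -468)
Add(Mul(f, Pow(X, -1)), Mul(-4817166, Pow(F, -1))) = Add(Mul(1407745, Pow(-468, -1)), Mul(-4817166, Pow(144, -1))) = Add(Mul(1407745, Rational(-1, 468)), Mul(-4817166, Rational(1, 144))) = Add(Rational(-1407745, 468), Rational(-802861, 24)) = Rational(-34127069, 936)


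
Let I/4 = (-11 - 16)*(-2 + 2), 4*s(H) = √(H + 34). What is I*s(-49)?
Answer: 0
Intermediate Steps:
s(H) = √(34 + H)/4 (s(H) = √(H + 34)/4 = √(34 + H)/4)
I = 0 (I = 4*((-11 - 16)*(-2 + 2)) = 4*(-27*0) = 4*0 = 0)
I*s(-49) = 0*(√(34 - 49)/4) = 0*(√(-15)/4) = 0*((I*√15)/4) = 0*(I*√15/4) = 0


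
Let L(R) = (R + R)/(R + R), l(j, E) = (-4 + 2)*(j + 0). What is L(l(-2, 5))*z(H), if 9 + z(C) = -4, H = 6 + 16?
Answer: -13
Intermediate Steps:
l(j, E) = -2*j
H = 22
L(R) = 1 (L(R) = (2*R)/((2*R)) = (2*R)*(1/(2*R)) = 1)
z(C) = -13 (z(C) = -9 - 4 = -13)
L(l(-2, 5))*z(H) = 1*(-13) = -13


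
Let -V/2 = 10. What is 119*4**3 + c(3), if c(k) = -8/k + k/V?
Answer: 456791/60 ≈ 7613.2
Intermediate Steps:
V = -20 (V = -2*10 = -20)
c(k) = -8/k - k/20 (c(k) = -8/k + k/(-20) = -8/k + k*(-1/20) = -8/k - k/20)
119*4**3 + c(3) = 119*4**3 + (-8/3 - 1/20*3) = 119*64 + (-8*1/3 - 3/20) = 7616 + (-8/3 - 3/20) = 7616 - 169/60 = 456791/60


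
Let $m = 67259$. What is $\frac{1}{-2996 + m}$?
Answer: $\frac{1}{64263} \approx 1.5561 \cdot 10^{-5}$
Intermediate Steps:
$\frac{1}{-2996 + m} = \frac{1}{-2996 + 67259} = \frac{1}{64263}$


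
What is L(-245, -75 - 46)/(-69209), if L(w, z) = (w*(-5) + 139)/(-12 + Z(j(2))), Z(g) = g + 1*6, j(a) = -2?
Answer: 341/138418 ≈ 0.0024636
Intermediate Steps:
Z(g) = 6 + g (Z(g) = g + 6 = 6 + g)
L(w, z) = -139/8 + 5*w/8 (L(w, z) = (w*(-5) + 139)/(-12 + (6 - 2)) = (-5*w + 139)/(-12 + 4) = (139 - 5*w)/(-8) = (139 - 5*w)*(-1/8) = -139/8 + 5*w/8)
L(-245, -75 - 46)/(-69209) = (-139/8 + (5/8)*(-245))/(-69209) = (-139/8 - 1225/8)*(-1/69209) = -341/2*(-1/69209) = 341/138418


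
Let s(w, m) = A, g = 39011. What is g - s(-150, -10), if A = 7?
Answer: 39004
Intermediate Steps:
s(w, m) = 7
g - s(-150, -10) = 39011 - 1*7 = 39011 - 7 = 39004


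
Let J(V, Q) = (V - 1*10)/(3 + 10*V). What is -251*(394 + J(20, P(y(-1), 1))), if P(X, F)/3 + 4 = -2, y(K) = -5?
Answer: -20077992/203 ≈ -98906.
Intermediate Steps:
P(X, F) = -18 (P(X, F) = -12 + 3*(-2) = -12 - 6 = -18)
J(V, Q) = (-10 + V)/(3 + 10*V) (J(V, Q) = (V - 10)/(3 + 10*V) = (-10 + V)/(3 + 10*V))
-251*(394 + J(20, P(y(-1), 1))) = -251*(394 + (-10 + 20)/(3 + 10*20)) = -251*(394 + 10/(3 + 200)) = -251*(394 + 10/203) = -251*79992/203 = -20077992/203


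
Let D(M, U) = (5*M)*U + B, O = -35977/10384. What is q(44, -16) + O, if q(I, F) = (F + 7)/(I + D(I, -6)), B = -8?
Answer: -3841751/1111088 ≈ -3.4576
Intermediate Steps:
O = -35977/10384 (O = -35977*1/10384 = -35977/10384 ≈ -3.4647)
D(M, U) = -8 + 5*M*U (D(M, U) = (5*M)*U - 8 = 5*M*U - 8 = -8 + 5*M*U)
q(I, F) = (7 + F)/(-8 - 29*I) (q(I, F) = (F + 7)/(I + (-8 + 5*I*(-6))) = (7 + F)/(I + (-8 - 30*I)) = (7 + F)/(-8 - 29*I))
q(44, -16) + O = (7 - 16)/(-8 - 29*44) - 35977/10384 = -9/(-8 - 1276) - 35977/10384 = -9/(-1284) - 35977/10384 = -1/1284*(-9) - 35977/10384 = 3/428 - 35977/10384 = -3841751/1111088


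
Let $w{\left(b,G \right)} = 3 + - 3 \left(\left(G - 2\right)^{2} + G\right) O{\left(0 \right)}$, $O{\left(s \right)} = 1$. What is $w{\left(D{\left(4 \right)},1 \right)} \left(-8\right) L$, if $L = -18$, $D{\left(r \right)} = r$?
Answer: $-432$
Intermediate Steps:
$w{\left(b,G \right)} = 3 - 3 G - 3 \left(-2 + G\right)^{2}$ ($w{\left(b,G \right)} = 3 + - 3 \left(\left(G - 2\right)^{2} + G\right) 1 = 3 + - 3 \left(\left(-2 + G\right)^{2} + G\right) 1 = 3 + - 3 \left(G + \left(-2 + G\right)^{2}\right) 1 = 3 + \left(- 3 G - 3 \left(-2 + G\right)^{2}\right) 1 = 3 - \left(3 G + 3 \left(-2 + G\right)^{2}\right) = 3 - 3 G - 3 \left(-2 + G\right)^{2}$)
$w{\left(D{\left(4 \right)},1 \right)} \left(-8\right) L = \left(3 - 3 - 3 \left(-2 + 1\right)^{2}\right) \left(-8\right) \left(-18\right) = \left(3 - 3 - 3 \left(-1\right)^{2}\right) \left(-8\right) \left(-18\right) = \left(3 - 3 - 3\right) \left(-8\right) \left(-18\right) = \left(-3\right) \left(-8\right) \left(-18\right) = 24 \left(-18\right) = -432$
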